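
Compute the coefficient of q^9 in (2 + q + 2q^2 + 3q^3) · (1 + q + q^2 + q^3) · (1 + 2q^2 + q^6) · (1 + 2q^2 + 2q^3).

(2 + q + 2q^2 + 3q^3) has coefficients 2,1,2,3 for degrees 0…3.
(1 + q + q^2 + q^3) has coefficients 1,1,1,1,0,0,0,0,0,0 for degrees 0…9.
Multiplying by (1 + 2q^2 + q^6) gives running coefficients 1,1,3,3,2,2,1,1,1,1 for degrees 0…9.
Finally multiplying by (1 + 2q^2 + 2q^3), the product of all factors after the first has coefficients 1,1,5,7,10,14,11,9,7,5 for degrees 0…9.
[q^9] = 2·5 + 1·7 + 2·9 + 3·11 = 68.

68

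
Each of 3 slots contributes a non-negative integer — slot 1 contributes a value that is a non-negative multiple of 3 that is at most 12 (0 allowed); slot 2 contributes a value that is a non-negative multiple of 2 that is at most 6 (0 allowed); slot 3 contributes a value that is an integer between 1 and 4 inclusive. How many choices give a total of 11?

5

The generating function for the choices is (1 + x^3 + x^6 + x^9 + x^12)·(1 + x^2 + x^4 + x^6)·(x + x^2 + x^3 + x^4); the count is [x^11].
(1 + x^3 + x^6 + x^9 + x^12) has coefficients 1,0,0,1,0,0,1,0,0,1,0,0 for degrees 0…11.
(1 + x^2 + x^4 + x^6) has coefficients 1,0,1,0,1,0,1,0,0,0,0,0 for degrees 0…11.
Finally multiplying by (x + x^2 + x^3 + x^4), the product of all factors after the first has coefficients 0,1,1,2,2,2,2,2,2,1,1,0 for degrees 0…11.
[x^11] = 1·0 + 1·2 + 1·2 + 1·1 = 5.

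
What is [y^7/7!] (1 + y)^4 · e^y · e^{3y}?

657920

The EGF product rule gives c_7 = Σ_{k_1+k_2+k_3=7} C(7; k_1,k_2,k_3) · ∏ g_i(k_i), where (1+y)^4 gives the falling factorial (4)_k; e^y gives (1)^k; e^{3y} gives (3)^k.
g_1(k) for k = 0…7: 1, 4, 12, 24, 24, 0, 0, 0.
g_2(k) for k = 0…7: 1, 1, 1, 1, 1, 1, 1, 1.
g_3(k) for k = 0…7: 1, 3, 9, 27, 81, 243, 729, 2187.
First combine the last two factors: h(k) = Σ_j C(k,j)·g_2(j)·g_3(k−j) for k = 0…7: 1, 4, 16, 64, 256, 1024, 4096, 16384.
c_7 = Σ_k C(7,k)·g_1(k)·h(7−k) = 1·1·16384 + 7·4·4096 + 21·12·1024 + 35·24·256 + 35·24·64 = 16384 + 114688 + 258048 + 215040 + 53760 = 657920.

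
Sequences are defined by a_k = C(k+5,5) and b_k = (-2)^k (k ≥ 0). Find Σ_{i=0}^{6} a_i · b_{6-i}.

222

Write out a_i and b_{6-i} for i = 0,…,6 and sum the products.
Σ = 1·64 + 6·(-32) + 21·16 + 56·(-8) + 126·4 + 252·(-2) + 462·1 = 222.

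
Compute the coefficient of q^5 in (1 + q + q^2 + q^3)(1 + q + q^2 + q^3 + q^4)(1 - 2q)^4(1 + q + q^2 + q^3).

6

(1 + q + q^2 + q^3) has coefficients 1,1,1,1 for degrees 0…3.
(1 + q + q^2 + q^3 + q^4) has coefficients 1,1,1,1,1,0 for degrees 0…5.
Multiplying by (1 - 2q)^4 gives running coefficients 1,-7,17,-15,1,0 for degrees 0…5.
Finally multiplying by (1 + q + q^2 + q^3), the product of all factors after the first has coefficients 1,-6,11,-4,-4,3 for degrees 0…5.
[q^5] = 1·3 + 1·(-4) + 1·(-4) + 1·11 = 6.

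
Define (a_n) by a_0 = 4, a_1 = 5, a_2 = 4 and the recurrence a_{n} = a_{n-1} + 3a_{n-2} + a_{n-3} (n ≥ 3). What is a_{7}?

The ordinary generating function has denominator 1 - q - 3q^2 - q^3.
Iterating the recurrence: a_0,…,a_{7} = 4, 5, 4, 23, 40, 113, 256, 635.

635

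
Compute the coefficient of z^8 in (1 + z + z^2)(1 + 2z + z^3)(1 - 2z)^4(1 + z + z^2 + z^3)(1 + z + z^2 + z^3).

(1 + z + z^2) has coefficients 1,1,1 for degrees 0…2.
(1 + 2z + z^3) has coefficients 1,2,0,1,0,0,0,0,0 for degrees 0…8.
Multiplying by (1 - 2z)^4 gives running coefficients 1,-6,8,17,-56,56,-32,16,0 for degrees 0…8.
Multiplying by (1 + z + z^2 + z^3) gives running coefficients 1,-5,3,20,-37,25,-15,-16,40 for degrees 0…8.
Finally multiplying by (1 + z + z^2 + z^3), the product of all factors after the first has coefficients 1,-4,-1,19,-19,11,-7,-43,34 for degrees 0…8.
[z^8] = 1·34 + 1·(-43) + 1·(-7) = -16.

-16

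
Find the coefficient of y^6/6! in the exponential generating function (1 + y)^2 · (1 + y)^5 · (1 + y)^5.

665280

The EGF product rule gives c_6 = Σ_{k_1+k_2+k_3=6} C(6; k_1,k_2,k_3) · ∏ g_i(k_i), where (1+y)^2 gives the falling factorial (2)_k; (1+y)^5 gives the falling factorial (5)_k; (1+y)^5 gives the falling factorial (5)_k.
g_1(k) for k = 0…6: 1, 2, 2, 0, 0, 0, 0.
g_2(k) for k = 0…6: 1, 5, 20, 60, 120, 120, 0.
g_3(k) for k = 0…6: 1, 5, 20, 60, 120, 120, 0.
First combine the last two factors: h(k) = Σ_j C(k,j)·g_2(j)·g_3(k−j) for k = 0…6: 1, 10, 90, 720, 5040, 30240, 151200.
c_6 = Σ_k C(6,k)·g_1(k)·h(6−k) = 1·1·151200 + 6·2·30240 + 15·2·5040 = 151200 + 362880 + 151200 = 665280.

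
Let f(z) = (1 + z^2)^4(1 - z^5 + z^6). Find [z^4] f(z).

6

(1 + z^2)^4 has coefficients 1,0,4,0,6 for degrees 0…4.
(1 - z^5 + z^6) has coefficients 1,0,0,0,0 for degrees 0…4.
[z^4] = 1·0 + 4·0 + 6·1 = 6.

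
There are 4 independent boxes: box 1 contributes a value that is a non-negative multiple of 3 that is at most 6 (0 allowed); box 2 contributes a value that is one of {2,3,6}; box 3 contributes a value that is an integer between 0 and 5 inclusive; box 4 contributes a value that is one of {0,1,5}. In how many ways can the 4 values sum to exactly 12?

The generating function for the choices is (1 + x^3 + x^6)·(x^2 + x^3 + x^6)·(1 + x + x^2 + x^3 + x^4 + x^5)·(1 + x + x^5); the count is [x^12].
(1 + x^3 + x^6) has coefficients 1,0,0,1,0,0,1 for degrees 0…6.
(x^2 + x^3 + x^6) has coefficients 0,0,1,1,0,0,1,0,0,0,0,0,0 for degrees 0…12.
Multiplying by (1 + x + x^2 + x^3 + x^4 + x^5) gives running coefficients 0,0,1,2,2,2,3,3,2,1,1,1,0 for degrees 0…12.
Finally multiplying by (1 + x + x^5), the product of all factors after the first has coefficients 0,0,1,3,4,4,5,7,7,5,4,5,4 for degrees 0…12.
[x^12] = 1·4 + 1·5 + 1·5 = 14.

14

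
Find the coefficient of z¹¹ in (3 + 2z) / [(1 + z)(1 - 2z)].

Partial fractions give a closed form: a_n = (1/3)·(-1)^n + (8/3)·2^n.
At n = 11: a_11 = 5461.

5461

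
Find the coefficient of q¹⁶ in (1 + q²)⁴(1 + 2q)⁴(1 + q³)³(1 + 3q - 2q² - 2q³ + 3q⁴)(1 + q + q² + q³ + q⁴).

(1 + q²)⁴ has coefficients 1,0,4,0,6,0,4,0,1 for degrees 0…8.
(1 + 2q)⁴ has coefficients 1,8,24,32,16,0,0,0,0,0,0,0,0,0,0,0,0 for degrees 0…16.
Multiplying by (1 + q³)³ gives running coefficients 1,8,24,35,40,72,99,72,72,97,56,24,32,16,0,0,0 for degrees 0…16.
Multiplying by (1 + 3q - 2q² - 2q³ + 3q⁴) gives running coefficients 1,11,46,89,84,98,237,250,66,187,356,70,14,243,104,-24,64 for degrees 0…16.
Finally multiplying by (1 + q + q² + q³ + q⁴), the product of all factors after the first has coefficients 1,12,58,147,231,328,554,758,735,838,1096,929,693,870,787,407,401 for degrees 0…16.
[q¹⁶] = 1·401 + 4·787 + 6·693 + 4·1096 + 1·735 = 12826.

12826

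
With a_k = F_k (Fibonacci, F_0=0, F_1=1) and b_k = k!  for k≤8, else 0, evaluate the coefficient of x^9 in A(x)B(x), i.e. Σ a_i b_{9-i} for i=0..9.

47409

The convolution is the t^9 coefficient of A(t)B(t).
Σ = 0·0 + 1·40320 + 1·5040 + 2·720 + 3·120 + 5·24 + 8·6 + 13·2 + 21·1 + 34·1 = 47409.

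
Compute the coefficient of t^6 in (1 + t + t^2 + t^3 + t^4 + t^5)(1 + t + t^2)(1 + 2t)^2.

(1 + t + t^2 + t^3 + t^4 + t^5) has coefficients 1,1,1,1,1,1 for degrees 0…5.
(1 + t + t^2) has coefficients 1,1,1,0,0,0,0 for degrees 0…6.
Finally multiplying by (1 + 2t)^2, the product of all factors after the first has coefficients 1,5,9,8,4,0,0 for degrees 0…6.
[t^6] = 1·0 + 1·0 + 1·4 + 1·8 + 1·9 + 1·5 = 26.

26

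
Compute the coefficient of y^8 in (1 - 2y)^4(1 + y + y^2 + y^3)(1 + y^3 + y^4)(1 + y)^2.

-4

(1 - 2y)^4 has coefficients 1,-8,24,-32,16 for degrees 0…4.
(1 + y + y^2 + y^3) has coefficients 1,1,1,1,0,0,0,0,0 for degrees 0…8.
Multiplying by (1 + y^3 + y^4) gives running coefficients 1,1,1,2,2,2,2,1,0 for degrees 0…8.
Finally multiplying by (1 + y)^2, the product of all factors after the first has coefficients 1,3,4,5,7,8,8,7,4 for degrees 0…8.
[y^8] = 1·4 − 8·7 + 24·8 − 32·8 + 16·7 = -4.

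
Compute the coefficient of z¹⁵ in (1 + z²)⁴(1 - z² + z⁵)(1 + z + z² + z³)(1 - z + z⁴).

(1 + z²)⁴ has coefficients 1,0,4,0,6,0,4,0,1 for degrees 0…8.
(1 - z² + z⁵) has coefficients 1,0,-1,0,0,1,0,0,0,0,0,0,0,0,0,0 for degrees 0…15.
Multiplying by (1 + z + z² + z³) gives running coefficients 1,1,0,0,-1,0,1,1,1,0,0,0,0,0,0,0 for degrees 0…15.
Finally multiplying by (1 - z + z⁴), the product of all factors after the first has coefficients 1,0,-1,0,0,2,1,0,-1,-1,1,1,1,0,0,0 for degrees 0…15.
[z¹⁵] = 1·0 + 4·0 + 6·1 + 4·(-1) + 1·0 = 2.

2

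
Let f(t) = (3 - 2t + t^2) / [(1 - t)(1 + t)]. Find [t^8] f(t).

The denominator gives the recurrence a_n = a_(n−2) for n ≥ 3; the numerator fixes a_0 = 3, a_1 = -2, a_2 = 4.
Iterating: 3, -2, 4, -2, 4, -2, 4, -2, 4, so a_8 = 4.

4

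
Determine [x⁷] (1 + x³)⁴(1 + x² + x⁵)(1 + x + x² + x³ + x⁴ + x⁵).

16

(1 + x³)⁴ has coefficients 1,0,0,4,0,0,6,0 for degrees 0…7.
(1 + x² + x⁵) has coefficients 1,0,1,0,0,1,0,0 for degrees 0…7.
Finally multiplying by (1 + x + x² + x³ + x⁴ + x⁵), the product of all factors after the first has coefficients 1,1,2,2,2,3,2,2 for degrees 0…7.
[x⁷] = 1·2 + 4·2 + 6·1 = 16.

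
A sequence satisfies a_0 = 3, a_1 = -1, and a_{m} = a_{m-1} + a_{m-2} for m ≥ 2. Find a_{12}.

123

The ordinary generating function has denominator 1 - z - z^2.
Iterating the recurrence: a_0,…,a_{12} = 3, -1, 2, 1, 3, 4, 7, 11, 18, 29, 47, 76, 123.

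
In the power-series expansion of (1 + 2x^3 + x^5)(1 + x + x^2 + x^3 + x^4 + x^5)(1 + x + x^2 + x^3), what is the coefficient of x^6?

13

(1 + 2x^3 + x^5) has coefficients 1,0,0,2,0,1 for degrees 0…5.
(1 + x + x^2 + x^3 + x^4 + x^5) has coefficients 1,1,1,1,1,1,0 for degrees 0…6.
Finally multiplying by (1 + x + x^2 + x^3), the product of all factors after the first has coefficients 1,2,3,4,4,4,3 for degrees 0…6.
[x^6] = 1·3 + 2·4 + 1·2 = 13.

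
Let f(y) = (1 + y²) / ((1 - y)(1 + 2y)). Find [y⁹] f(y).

-426

The denominator gives the recurrence a_n = −a_(n−1) + 2a_(n−2) for n ≥ 3; the numerator fixes a_0 = 1, a_1 = -1, a_2 = 4.
Iterating: 1, -1, 4, -6, 14, -26, 54, -106, 214, -426, so a_9 = -426.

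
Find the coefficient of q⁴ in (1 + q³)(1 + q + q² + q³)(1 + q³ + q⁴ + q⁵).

3

(1 + q³) has coefficients 1,0,0,1 for degrees 0…3.
(1 + q + q² + q³) has coefficients 1,1,1,1,0 for degrees 0…4.
Finally multiplying by (1 + q³ + q⁴ + q⁵), the product of all factors after the first has coefficients 1,1,1,2,2 for degrees 0…4.
[q⁴] = 1·2 + 1·1 = 3.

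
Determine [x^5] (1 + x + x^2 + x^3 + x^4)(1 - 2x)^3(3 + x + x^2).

-8

(1 + x + x^2 + x^3 + x^4) has coefficients 1,1,1,1,1 for degrees 0…4.
(1 - 2x)^3 has coefficients 1,-6,12,-8,0,0 for degrees 0…5.
Finally multiplying by (3 + x + x^2), the product of all factors after the first has coefficients 3,-17,31,-18,4,-8 for degrees 0…5.
[x^5] = 1·(-8) + 1·4 + 1·(-18) + 1·31 + 1·(-17) = -8.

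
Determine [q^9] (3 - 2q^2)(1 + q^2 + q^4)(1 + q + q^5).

(3 - 2q^2) has coefficients 3,0,-2 for degrees 0…2.
(1 + q^2 + q^4) has coefficients 1,0,1,0,1,0,0,0,0,0 for degrees 0…9.
Finally multiplying by (1 + q + q^5), the product of all factors after the first has coefficients 1,1,1,1,1,2,0,1,0,1 for degrees 0…9.
[q^9] = 3·1 − 2·1 = 1.

1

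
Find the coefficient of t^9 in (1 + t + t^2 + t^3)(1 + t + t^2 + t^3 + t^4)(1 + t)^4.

17

(1 + t + t^2 + t^3) has coefficients 1,1,1,1 for degrees 0…3.
(1 + t + t^2 + t^3 + t^4) has coefficients 1,1,1,1,1,0,0,0,0,0 for degrees 0…9.
Finally multiplying by (1 + t)^4, the product of all factors after the first has coefficients 1,5,11,15,16,15,11,5,1,0 for degrees 0…9.
[t^9] = 1·0 + 1·1 + 1·5 + 1·11 = 17.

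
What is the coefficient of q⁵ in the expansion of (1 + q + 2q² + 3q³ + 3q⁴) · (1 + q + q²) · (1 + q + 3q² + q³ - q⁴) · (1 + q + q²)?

78

(1 + q + 2q² + 3q³ + 3q⁴) has coefficients 1,1,2,3,3 for degrees 0…4.
(1 + q + q²) has coefficients 1,1,1,0,0,0 for degrees 0…5.
Multiplying by (1 + q + 3q² + q³ - q⁴) gives running coefficients 1,2,5,5,3,0 for degrees 0…5.
Finally multiplying by (1 + q + q²), the product of all factors after the first has coefficients 1,3,8,12,13,8 for degrees 0…5.
[q⁵] = 1·8 + 1·13 + 2·12 + 3·8 + 3·3 = 78.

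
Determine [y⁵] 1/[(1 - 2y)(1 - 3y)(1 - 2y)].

The denominator gives the recurrence a_n = 7a_(n−1) − 16a_(n−2) + 12a_(n−3) for n ≥ 3; the numerator fixes a_0 = 1, a_1 = 7, a_2 = 33.
Iterating: 1, 7, 33, 131, 473, 1611, so a_5 = 1611.

1611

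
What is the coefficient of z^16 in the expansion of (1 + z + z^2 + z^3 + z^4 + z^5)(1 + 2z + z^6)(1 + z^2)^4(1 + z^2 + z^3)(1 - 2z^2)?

(1 + z + z^2 + z^3 + z^4 + z^5) has coefficients 1,1,1,1,1,1 for degrees 0…5.
(1 + 2z + z^6) has coefficients 1,2,0,0,0,0,1,0,0,0,0,0,0,0,0,0,0 for degrees 0…16.
Multiplying by (1 + z^2)^4 gives running coefficients 1,2,4,8,6,12,5,8,5,2,6,0,4,0,1,0,0 for degrees 0…16.
Multiplying by (1 + z^2 + z^3) gives running coefficients 1,2,5,11,12,24,19,26,22,15,19,7,12,6,5,4,1 for degrees 0…16.
Finally multiplying by (1 - 2z^2), the product of all factors after the first has coefficients 1,2,3,7,2,2,-5,-22,-16,-37,-25,-23,-26,-8,-19,-8,-9 for degrees 0…16.
[z^16] = 1·(-9) + 1·(-8) + 1·(-19) + 1·(-8) + 1·(-26) + 1·(-23) = -93.

-93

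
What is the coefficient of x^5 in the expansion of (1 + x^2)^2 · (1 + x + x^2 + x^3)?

3

(1 + x^2)^2 has coefficients 1,0,2,0,1 for degrees 0…4.
(1 + x + x^2 + x^3) has coefficients 1,1,1,1,0,0 for degrees 0…5.
[x^5] = 1·0 + 2·1 + 1·1 = 3.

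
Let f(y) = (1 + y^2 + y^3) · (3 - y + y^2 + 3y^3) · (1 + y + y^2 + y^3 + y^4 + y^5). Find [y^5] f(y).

15

(1 + y^2 + y^3) has coefficients 1,0,1,1 for degrees 0…3.
(3 - y + y^2 + 3y^3) has coefficients 3,-1,1,3,0,0 for degrees 0…5.
Finally multiplying by (1 + y + y^2 + y^3 + y^4 + y^5), the product of all factors after the first has coefficients 3,2,3,6,6,6 for degrees 0…5.
[y^5] = 1·6 + 1·6 + 1·3 = 15.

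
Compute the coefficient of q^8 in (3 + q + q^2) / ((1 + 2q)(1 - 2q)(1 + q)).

Partial fractions give a closed form: a_n = (11/4)·(-2)^n + (5/4)·2^n + (-1)·(-1)^n.
At n = 8: a_8 = 1023.

1023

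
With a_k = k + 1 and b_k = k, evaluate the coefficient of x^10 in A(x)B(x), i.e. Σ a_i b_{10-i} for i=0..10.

This is [x^10] in the product of the two ordinary generating functions.
Σ = 1·10 + 2·9 + 3·8 + 4·7 + 5·6 + 6·5 + 7·4 + 8·3 + 9·2 + 10·1 + 11·0 = 220.

220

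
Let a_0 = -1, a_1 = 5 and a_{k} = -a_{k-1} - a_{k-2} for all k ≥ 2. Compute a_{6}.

The ordinary generating function has denominator 1 + q + q^2.
Iterating the recurrence: a_0,…,a_{6} = -1, 5, -4, -1, 5, -4, -1.

-1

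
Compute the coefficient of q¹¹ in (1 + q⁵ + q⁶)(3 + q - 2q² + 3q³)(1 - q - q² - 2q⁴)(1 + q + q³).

-15

(1 + q⁵ + q⁶) has coefficients 1,0,0,0,0,1,1 for degrees 0…6.
(3 + q - 2q² + 3q³) has coefficients 3,1,-2,3,0,0,0,0,0,0,0,0 for degrees 0…11.
Multiplying by (1 - q - q² - 2q⁴) gives running coefficients 3,-2,-6,4,-7,-5,4,-6,0,0,0,0 for degrees 0…11.
Finally multiplying by (1 + q + q³), the product of all factors after the first has coefficients 3,1,-8,1,-5,-18,3,-9,-11,4,-6,0 for degrees 0…11.
[q¹¹] = 1·0 + 1·3 + 1·(-18) = -15.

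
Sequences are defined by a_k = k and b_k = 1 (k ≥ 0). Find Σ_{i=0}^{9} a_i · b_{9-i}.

45

This is [x^9] in the product of the two ordinary generating functions.
Σ = 0·1 + 1·1 + 2·1 + 3·1 + 4·1 + 5·1 + 6·1 + 7·1 + 8·1 + 9·1 = 45.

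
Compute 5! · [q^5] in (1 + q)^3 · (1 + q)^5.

6720

The EGF product rule gives c_5 = Σ_{k_1+k_2=5} C(5; k_1,k_2) · ∏ g_i(k_i), where (1+q)^3 gives the falling factorial (3)_k; (1+q)^5 gives the falling factorial (5)_k.
g_1(k) for k = 0…5: 1, 3, 6, 6, 0, 0.
g_2(k) for k = 0…5: 1, 5, 20, 60, 120, 120.
c_5 = Σ_k C(5,k)·g_1(k)·g_2(5−k) = 1·1·120 + 5·3·120 + 10·6·60 + 10·6·20 = 120 + 1800 + 3600 + 1200 = 6720.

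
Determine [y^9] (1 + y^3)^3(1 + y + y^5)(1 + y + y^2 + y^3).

(1 + y^3)^3 has coefficients 1,0,0,3,0,0,3,0,0,1 for degrees 0…9.
(1 + y + y^5) has coefficients 1,1,0,0,0,1,0,0,0,0 for degrees 0…9.
Finally multiplying by (1 + y + y^2 + y^3), the product of all factors after the first has coefficients 1,2,2,2,1,1,1,1,1,0 for degrees 0…9.
[y^9] = 1·0 + 3·1 + 3·2 + 1·1 = 10.

10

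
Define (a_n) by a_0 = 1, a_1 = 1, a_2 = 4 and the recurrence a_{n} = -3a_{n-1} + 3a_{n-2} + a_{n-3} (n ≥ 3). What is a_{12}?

The ordinary generating function has denominator 1 + 3y - 3y^2 - y^3.
Iterating the recurrence: a_0,…,a_{12} = 1, 1, 4, -8, 37, -131, 496, -1844, 6889, -25703, 95932, -358016, 1336141.

1336141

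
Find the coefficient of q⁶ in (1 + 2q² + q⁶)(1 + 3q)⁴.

163

(1 + 2q² + q⁶) has coefficients 1,0,2,0,0,0,1 for degrees 0…6.
(1 + 3q)⁴ has coefficients 1,12,54,108,81,0,0 for degrees 0…6.
[q⁶] = 1·0 + 2·81 + 1·1 = 163.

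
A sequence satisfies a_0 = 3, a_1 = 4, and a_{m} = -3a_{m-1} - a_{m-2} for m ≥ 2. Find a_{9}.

The ordinary generating function has denominator 1 + 3z + z^2.
Iterating the recurrence: a_0,…,a_{9} = 3, 4, -15, 41, -108, 283, -741, 1940, -5079, 13297.

13297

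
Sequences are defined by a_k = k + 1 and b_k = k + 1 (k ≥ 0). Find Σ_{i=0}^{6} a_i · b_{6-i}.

84

This is [x^6] in the product of the two ordinary generating functions.
Σ = 1·7 + 2·6 + 3·5 + 4·4 + 5·3 + 6·2 + 7·1 = 84.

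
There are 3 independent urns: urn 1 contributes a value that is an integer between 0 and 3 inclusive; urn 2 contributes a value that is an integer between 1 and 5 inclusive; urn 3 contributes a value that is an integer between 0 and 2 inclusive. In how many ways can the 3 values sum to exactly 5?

11

The generating function for the choices is (1 + t + t² + t³)·(t + t² + t³ + t⁴ + t⁵)·(1 + t + t²); the count is [t⁵].
(1 + t + t² + t³) has coefficients 1,1,1,1 for degrees 0…3.
(t + t² + t³ + t⁴ + t⁵) has coefficients 0,1,1,1,1,1 for degrees 0…5.
Finally multiplying by (1 + t + t²), the product of all factors after the first has coefficients 0,1,2,3,3,3 for degrees 0…5.
[t⁵] = 1·3 + 1·3 + 1·3 + 1·2 = 11.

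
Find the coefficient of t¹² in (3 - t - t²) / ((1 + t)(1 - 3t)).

1018596

The denominator gives the recurrence a_n = 2a_(n−1) + 3a_(n−2) for n ≥ 3; the numerator fixes a_0 = 3, a_1 = 5, a_2 = 18.
Iterating: 3, 5, 18, 51, 156, 465, 1398, 4191, 12576, 37725, 113178, 339531, 1018596, so a_12 = 1018596.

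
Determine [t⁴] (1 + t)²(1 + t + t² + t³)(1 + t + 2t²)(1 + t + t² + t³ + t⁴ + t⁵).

(1 + t)² has coefficients 1,2,1 for degrees 0…2.
(1 + t + t² + t³) has coefficients 1,1,1,1,0 for degrees 0…4.
Multiplying by (1 + t + 2t²) gives running coefficients 1,2,4,4,3 for degrees 0…4.
Finally multiplying by (1 + t + t² + t³ + t⁴ + t⁵), the product of all factors after the first has coefficients 1,3,7,11,14 for degrees 0…4.
[t⁴] = 1·14 + 2·11 + 1·7 = 43.

43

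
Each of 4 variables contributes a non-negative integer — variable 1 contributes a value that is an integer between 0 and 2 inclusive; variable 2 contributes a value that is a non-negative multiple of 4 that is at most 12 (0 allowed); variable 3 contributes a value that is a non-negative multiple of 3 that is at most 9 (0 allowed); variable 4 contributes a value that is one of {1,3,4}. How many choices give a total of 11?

The generating function for the choices is (1 + x + x²)·(1 + x⁴ + x⁸ + x¹²)·(1 + x³ + x⁶ + x⁹)·(x + x³ + x⁴); the count is [x¹¹].
(1 + x + x²) has coefficients 1,1,1 for degrees 0…2.
(1 + x⁴ + x⁸ + x¹²) has coefficients 1,0,0,0,1,0,0,0,1,0,0,0 for degrees 0…11.
Multiplying by (1 + x³ + x⁶ + x⁹) gives running coefficients 1,0,0,1,1,0,1,1,1,1,1,1 for degrees 0…11.
Finally multiplying by (x + x³ + x⁴), the product of all factors after the first has coefficients 0,1,0,1,2,1,1,3,2,2,3,3 for degrees 0…11.
[x¹¹] = 1·3 + 1·3 + 1·2 = 8.

8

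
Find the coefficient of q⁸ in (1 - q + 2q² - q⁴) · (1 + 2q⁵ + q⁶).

(1 - q + 2q² - q⁴) has coefficients 1,-1,2,0,-1 for degrees 0…4.
(1 + 2q⁵ + q⁶) has coefficients 1,0,0,0,0,2,1,0,0 for degrees 0…8.
[q⁸] = 1·0 − 1·0 + 2·1 − 1·0 = 2.

2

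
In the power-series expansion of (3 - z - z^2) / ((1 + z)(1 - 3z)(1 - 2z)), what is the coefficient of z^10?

Partial fractions give a closed form: a_n = (1/4)·(-1)^n + (23/4)·3^n + (-3)·2^n.
At n = 10: a_10 = 336460.

336460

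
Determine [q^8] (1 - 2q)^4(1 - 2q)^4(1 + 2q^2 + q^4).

4960

(1 - 2q)^4 has coefficients 1,-8,24,-32,16 for degrees 0…4.
(1 - 2q)^4 has coefficients 1,-8,24,-32,16,0,0,0,0 for degrees 0…8.
Finally multiplying by (1 + 2q^2 + q^4), the product of all factors after the first has coefficients 1,-8,26,-48,65,-72,56,-32,16 for degrees 0…8.
[q^8] = 1·16 − 8·(-32) + 24·56 − 32·(-72) + 16·65 = 4960.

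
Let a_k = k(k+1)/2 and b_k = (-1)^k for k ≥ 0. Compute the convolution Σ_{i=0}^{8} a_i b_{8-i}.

The convolution is the x^8 coefficient of A(x)B(x).
Σ = 0·1 + 1·(-1) + 3·1 + 6·(-1) + 10·1 + 15·(-1) + 21·1 + 28·(-1) + 36·1 = 20.

20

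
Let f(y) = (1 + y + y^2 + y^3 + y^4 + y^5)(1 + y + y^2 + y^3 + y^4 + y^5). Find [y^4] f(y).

(1 + y + y^2 + y^3 + y^4 + y^5) has coefficients 1,1,1,1,1 for degrees 0…4.
(1 + y + y^2 + y^3 + y^4 + y^5) has coefficients 1,1,1,1,1 for degrees 0…4.
[y^4] = 1·1 + 1·1 + 1·1 + 1·1 + 1·1 = 5.

5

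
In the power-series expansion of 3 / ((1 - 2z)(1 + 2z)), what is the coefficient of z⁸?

768

The denominator gives the recurrence a_n = 4a_(n−2) for n ≥ 2; the numerator fixes a_0 = 3, a_1 = 0.
Iterating: 3, 0, 12, 0, 48, 0, 192, 0, 768, so a_8 = 768.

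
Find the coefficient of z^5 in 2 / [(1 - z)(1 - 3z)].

Partial fractions give a closed form: a_n = (-1)·1^n + (3)·3^n.
At n = 5: a_5 = 728.

728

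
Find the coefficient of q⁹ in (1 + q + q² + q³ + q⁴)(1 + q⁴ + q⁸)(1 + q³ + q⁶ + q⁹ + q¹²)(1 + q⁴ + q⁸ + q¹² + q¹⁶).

(1 + q + q² + q³ + q⁴) has coefficients 1,1,1,1,1 for degrees 0…4.
(1 + q⁴ + q⁸) has coefficients 1,0,0,0,1,0,0,0,1,0 for degrees 0…9.
Multiplying by (1 + q³ + q⁶ + q⁹ + q¹²) gives running coefficients 1,0,0,1,1,0,1,1,1,1 for degrees 0…9.
Finally multiplying by (1 + q⁴ + q⁸ + q¹² + q¹⁶), the product of all factors after the first has coefficients 1,0,0,1,2,0,1,2,3,1 for degrees 0…9.
[q⁹] = 1·1 + 1·3 + 1·2 + 1·1 + 1·0 = 7.

7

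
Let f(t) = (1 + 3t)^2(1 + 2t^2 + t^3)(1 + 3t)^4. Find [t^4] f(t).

(1 + 3t)^2 has coefficients 1,6,9 for degrees 0…2.
(1 + 2t^2 + t^3) has coefficients 1,0,2,1,0 for degrees 0…4.
Finally multiplying by (1 + 3t)^4, the product of all factors after the first has coefficients 1,12,56,133,201 for degrees 0…4.
[t^4] = 1·201 + 6·133 + 9·56 = 1503.

1503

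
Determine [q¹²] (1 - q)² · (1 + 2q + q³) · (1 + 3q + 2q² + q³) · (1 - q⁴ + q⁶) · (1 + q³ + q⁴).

(1 - q)² has coefficients 1,-2,1 for degrees 0…2.
(1 + 2q + q³) has coefficients 1,2,0,1,0,0,0,0,0,0,0,0,0 for degrees 0…12.
Multiplying by (1 + 3q + 2q² + q³) gives running coefficients 1,5,8,6,5,2,1,0,0,0,0,0,0 for degrees 0…12.
Multiplying by (1 - q⁴ + q⁶) gives running coefficients 1,5,8,6,4,-3,-6,-1,3,4,4,2,1 for degrees 0…12.
Finally multiplying by (1 + q³ + q⁴), the product of all factors after the first has coefficients 1,5,8,7,10,10,8,9,4,-5,-3,4,8 for degrees 0…12.
[q¹²] = 1·8 − 2·4 + 1·(-3) = -3.

-3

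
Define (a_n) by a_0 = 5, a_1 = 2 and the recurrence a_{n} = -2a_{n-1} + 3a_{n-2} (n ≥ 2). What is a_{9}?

The ordinary generating function has denominator 1 + 2x - 3x^2.
Iterating the recurrence: a_0,…,a_{9} = 5, 2, 11, -16, 65, -178, 551, -1636, 4925, -14758.

-14758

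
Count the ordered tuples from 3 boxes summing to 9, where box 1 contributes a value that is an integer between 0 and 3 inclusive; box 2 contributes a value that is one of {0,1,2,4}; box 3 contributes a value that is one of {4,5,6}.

The generating function for the choices is (1 + t + t² + t³)·(1 + t + t² + t⁴)·(t⁴ + t⁵ + t⁶); the count is [t⁹].
(1 + t + t² + t³) has coefficients 1,1,1,1 for degrees 0…3.
(1 + t + t² + t⁴) has coefficients 1,1,1,0,1,0,0,0,0,0 for degrees 0…9.
Finally multiplying by (t⁴ + t⁵ + t⁶), the product of all factors after the first has coefficients 0,0,0,0,1,2,3,2,2,1 for degrees 0…9.
[t⁹] = 1·1 + 1·2 + 1·2 + 1·3 = 8.

8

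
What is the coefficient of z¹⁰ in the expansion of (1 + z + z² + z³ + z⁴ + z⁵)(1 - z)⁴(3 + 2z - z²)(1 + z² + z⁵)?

4

(1 + z + z² + z³ + z⁴ + z⁵) has coefficients 1,1,1,1,1,1 for degrees 0…5.
(1 - z)⁴ has coefficients 1,-4,6,-4,1,0,0,0,0,0,0 for degrees 0…10.
Multiplying by (3 + 2z - z²) gives running coefficients 3,-10,9,4,-11,6,-1,0,0,0,0 for degrees 0…10.
Finally multiplying by (1 + z² + z⁵), the product of all factors after the first has coefficients 3,-10,12,-6,-2,13,-22,15,3,-11,6 for degrees 0…10.
[z¹⁰] = 1·6 + 1·(-11) + 1·3 + 1·15 + 1·(-22) + 1·13 = 4.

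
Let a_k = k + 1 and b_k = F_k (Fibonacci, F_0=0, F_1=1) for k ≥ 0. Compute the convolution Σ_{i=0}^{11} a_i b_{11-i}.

This is [x^11] in the product of the two ordinary generating functions.
Σ = 1·89 + 2·55 + 3·34 + 4·21 + 5·13 + 6·8 + 7·5 + 8·3 + 9·2 + 10·1 + 11·1 + 12·0 = 596.

596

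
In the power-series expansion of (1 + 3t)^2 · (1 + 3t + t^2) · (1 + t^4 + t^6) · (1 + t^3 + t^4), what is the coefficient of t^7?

85

(1 + 3t)^2 has coefficients 1,6,9 for degrees 0…2.
(1 + 3t + t^2) has coefficients 1,3,1,0,0,0,0,0 for degrees 0…7.
Multiplying by (1 + t^4 + t^6) gives running coefficients 1,3,1,0,1,3,2,3 for degrees 0…7.
Finally multiplying by (1 + t^3 + t^4), the product of all factors after the first has coefficients 1,3,1,1,5,7,3,4 for degrees 0…7.
[t^7] = 1·4 + 6·3 + 9·7 = 85.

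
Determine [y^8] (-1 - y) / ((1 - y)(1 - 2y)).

The denominator gives the recurrence a_n = 3a_(n−1) − 2a_(n−2) for n ≥ 3; the numerator fixes a_0 = -1, a_1 = -4, a_2 = -10.
Iterating: -1, -4, -10, -22, -46, -94, -190, -382, -766, so a_8 = -766.

-766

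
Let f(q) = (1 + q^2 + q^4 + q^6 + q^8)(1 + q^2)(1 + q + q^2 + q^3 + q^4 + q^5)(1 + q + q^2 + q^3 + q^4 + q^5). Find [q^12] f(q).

(1 + q^2 + q^4 + q^6 + q^8) has coefficients 1,0,1,0,1,0,1,0,1 for degrees 0…8.
(1 + q^2) has coefficients 1,0,1,0,0,0,0,0,0,0,0,0,0 for degrees 0…12.
Multiplying by (1 + q + q^2 + q^3 + q^4 + q^5) gives running coefficients 1,1,2,2,2,2,1,1,0,0,0,0,0 for degrees 0…12.
Finally multiplying by (1 + q + q^2 + q^3 + q^4 + q^5), the product of all factors after the first has coefficients 1,2,4,6,8,10,10,10,8,6,4,2,1 for degrees 0…12.
[q^12] = 1·1 + 1·4 + 1·8 + 1·10 + 1·8 = 31.

31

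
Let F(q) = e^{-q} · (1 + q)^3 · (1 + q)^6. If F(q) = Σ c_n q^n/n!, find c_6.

The EGF product rule gives c_6 = Σ_{k_1+k_2+k_3=6} C(6; k_1,k_2,k_3) · ∏ g_i(k_i), where e^{-q} gives (-1)^k; (1+q)^3 gives the falling factorial (3)_k; (1+q)^6 gives the falling factorial (6)_k.
g_1(k) for k = 0…6: 1, -1, 1, -1, 1, -1, 1.
g_2(k) for k = 0…6: 1, 3, 6, 6, 0, 0, 0.
g_3(k) for k = 0…6: 1, 6, 30, 120, 360, 720, 720.
First combine the last two factors: h(k) = Σ_j C(k,j)·g_2(j)·g_3(k−j) for k = 0…6: 1, 9, 72, 504, 3024, 15120, 60480.
c_6 = Σ_k C(6,k)·g_1(k)·h(6−k) = 1·1·60480 + 6·(-1)·15120 + 15·1·3024 + 20·(-1)·504 + 15·1·72 + 6·(-1)·9 + 1·1·1 = 60480 − 90720 + 45360 − 10080 + 1080 − 54 + 1 = 6067.

6067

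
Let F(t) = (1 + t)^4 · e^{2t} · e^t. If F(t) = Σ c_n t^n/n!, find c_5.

7623

The EGF product rule gives c_5 = Σ_{k_1+k_2+k_3=5} C(5; k_1,k_2,k_3) · ∏ g_i(k_i), where (1+t)^4 gives the falling factorial (4)_k; e^{2t} gives (2)^k; e^t gives (1)^k.
g_1(k) for k = 0…5: 1, 4, 12, 24, 24, 0.
g_2(k) for k = 0…5: 1, 2, 4, 8, 16, 32.
g_3(k) for k = 0…5: 1, 1, 1, 1, 1, 1.
First combine the last two factors: h(k) = Σ_j C(k,j)·g_2(j)·g_3(k−j) for k = 0…5: 1, 3, 9, 27, 81, 243.
c_5 = Σ_k C(5,k)·g_1(k)·h(5−k) = 1·1·243 + 5·4·81 + 10·12·27 + 10·24·9 + 5·24·3 = 243 + 1620 + 3240 + 2160 + 360 = 7623.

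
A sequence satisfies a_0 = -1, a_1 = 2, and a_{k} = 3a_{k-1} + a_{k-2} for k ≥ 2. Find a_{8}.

The ordinary generating function has denominator 1 - 3y - y^2.
Iterating the recurrence: a_0,…,a_{8} = -1, 2, 5, 17, 56, 185, 611, 2018, 6665.

6665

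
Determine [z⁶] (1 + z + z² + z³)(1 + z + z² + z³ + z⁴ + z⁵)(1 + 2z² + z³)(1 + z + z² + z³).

(1 + z + z² + z³) has coefficients 1,1,1,1 for degrees 0…3.
(1 + z + z² + z³ + z⁴ + z⁵) has coefficients 1,1,1,1,1,1,0 for degrees 0…6.
Multiplying by (1 + 2z² + z³) gives running coefficients 1,1,3,4,4,4,3 for degrees 0…6.
Finally multiplying by (1 + z + z² + z³), the product of all factors after the first has coefficients 1,2,5,9,12,15,15 for degrees 0…6.
[z⁶] = 1·15 + 1·15 + 1·12 + 1·9 = 51.

51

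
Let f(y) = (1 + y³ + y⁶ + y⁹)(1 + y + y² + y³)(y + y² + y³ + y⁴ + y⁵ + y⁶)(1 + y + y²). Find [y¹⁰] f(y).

(1 + y³ + y⁶ + y⁹) has coefficients 1,0,0,1,0,0,1,0,0,1 for degrees 0…9.
(1 + y + y² + y³) has coefficients 1,1,1,1,0,0,0,0,0,0,0 for degrees 0…10.
Multiplying by (y + y² + y³ + y⁴ + y⁵ + y⁶) gives running coefficients 0,1,2,3,4,4,4,3,2,1,0 for degrees 0…10.
Finally multiplying by (1 + y + y²), the product of all factors after the first has coefficients 0,1,3,6,9,11,12,11,9,6,3 for degrees 0…10.
[y¹⁰] = 1·3 + 1·11 + 1·9 + 1·1 = 24.

24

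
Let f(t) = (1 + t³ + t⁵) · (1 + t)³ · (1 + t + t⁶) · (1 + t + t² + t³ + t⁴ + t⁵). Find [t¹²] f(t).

31

(1 + t³ + t⁵) has coefficients 1,0,0,1,0,1 for degrees 0…5.
(1 + t)³ has coefficients 1,3,3,1,0,0,0,0,0,0,0,0,0 for degrees 0…12.
Multiplying by (1 + t + t⁶) gives running coefficients 1,4,6,4,1,0,1,3,3,1,0,0,0 for degrees 0…12.
Finally multiplying by (1 + t + t² + t³ + t⁴ + t⁵), the product of all factors after the first has coefficients 1,5,11,15,16,16,16,15,12,9,8,8,7 for degrees 0…12.
[t¹²] = 1·7 + 1·9 + 1·15 = 31.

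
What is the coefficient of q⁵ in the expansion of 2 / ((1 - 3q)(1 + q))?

The denominator gives the recurrence a_n = 2a_(n−1) + 3a_(n−2) for n ≥ 2; the numerator fixes a_0 = 2, a_1 = 4.
Iterating: 2, 4, 14, 40, 122, 364, so a_5 = 364.

364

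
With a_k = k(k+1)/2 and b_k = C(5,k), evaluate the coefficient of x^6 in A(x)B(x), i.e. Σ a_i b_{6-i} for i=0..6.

This is [x^6] in the product of the two ordinary generating functions.
Σ = 0·0 + 1·1 + 3·5 + 6·10 + 10·10 + 15·5 + 21·1 = 272.

272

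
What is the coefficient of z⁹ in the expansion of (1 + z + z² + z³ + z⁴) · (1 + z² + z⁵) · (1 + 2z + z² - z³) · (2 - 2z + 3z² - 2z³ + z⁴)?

(1 + z + z² + z³ + z⁴) has coefficients 1,1,1,1,1 for degrees 0…4.
(1 + z² + z⁵) has coefficients 1,0,1,0,0,1,0,0,0,0 for degrees 0…9.
Multiplying by (1 + 2z + z² - z³) gives running coefficients 1,2,2,1,1,0,2,1,-1,0 for degrees 0…9.
Finally multiplying by (2 - 2z + 3z² - 2z³ + z⁴), the product of all factors after the first has coefficients 2,2,3,2,3,-1,7,-3,3,1 for degrees 0…9.
[z⁹] = 1·1 + 1·3 + 1·(-3) + 1·7 + 1·(-1) = 7.

7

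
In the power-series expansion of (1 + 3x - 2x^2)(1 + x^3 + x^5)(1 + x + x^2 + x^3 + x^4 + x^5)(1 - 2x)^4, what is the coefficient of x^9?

(1 + 3x - 2x^2) has coefficients 1,3,-2 for degrees 0…2.
(1 + x^3 + x^5) has coefficients 1,0,0,1,0,1,0,0,0,0 for degrees 0…9.
Multiplying by (1 + x + x^2 + x^3 + x^4 + x^5) gives running coefficients 1,1,1,2,2,3,2,2,2,1 for degrees 0…9.
Finally multiplying by (1 - 2x)^4, the product of all factors after the first has coefficients 1,-7,17,-14,-6,19,-22,26,-30,17 for degrees 0…9.
[x^9] = 1·17 + 3·(-30) − 2·26 = -125.

-125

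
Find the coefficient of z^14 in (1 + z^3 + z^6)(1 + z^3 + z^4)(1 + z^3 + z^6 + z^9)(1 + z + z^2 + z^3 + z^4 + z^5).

(1 + z^3 + z^6) has coefficients 1,0,0,1,0,0,1 for degrees 0…6.
(1 + z^3 + z^4) has coefficients 1,0,0,1,1,0,0,0,0,0,0,0,0,0,0 for degrees 0…14.
Multiplying by (1 + z^3 + z^6 + z^9) gives running coefficients 1,0,0,2,1,0,2,1,0,2,1,0,1,1,0 for degrees 0…14.
Finally multiplying by (1 + z + z^2 + z^3 + z^4 + z^5), the product of all factors after the first has coefficients 1,1,1,3,4,4,5,6,6,6,6,6,5,5,5 for degrees 0…14.
[z^14] = 1·5 + 1·6 + 1·6 = 17.

17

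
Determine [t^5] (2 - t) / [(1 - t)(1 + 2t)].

-53

The denominator gives the recurrence a_n = −a_(n−1) + 2a_(n−2) for n ≥ 2; the numerator fixes a_0 = 2, a_1 = -3.
Iterating: 2, -3, 7, -13, 27, -53, so a_5 = -53.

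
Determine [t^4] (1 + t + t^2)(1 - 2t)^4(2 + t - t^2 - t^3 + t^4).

(1 + t + t^2) has coefficients 1,1,1 for degrees 0…2.
(1 - 2t)^4 has coefficients 1,-8,24,-32,16 for degrees 0…4.
Finally multiplying by (2 + t - t^2 - t^3 + t^4), the product of all factors after the first has coefficients 2,-15,39,-33,-15 for degrees 0…4.
[t^4] = 1·(-15) + 1·(-33) + 1·39 = -9.

-9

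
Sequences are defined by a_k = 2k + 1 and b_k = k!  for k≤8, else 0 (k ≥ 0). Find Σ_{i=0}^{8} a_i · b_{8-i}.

Write out a_i and b_{8-i} for i = 0,…,8 and sum the products.
Σ = 1·40320 + 3·5040 + 5·720 + 7·120 + 9·24 + 11·6 + 13·2 + 15·1 + 17·1 = 60220.

60220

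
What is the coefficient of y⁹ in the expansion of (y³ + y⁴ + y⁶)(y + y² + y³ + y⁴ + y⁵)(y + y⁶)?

(y³ + y⁴ + y⁶) has coefficients 0,0,0,1,1,0,1 for degrees 0…6.
(y + y² + y³ + y⁴ + y⁵) has coefficients 0,1,1,1,1,1,0,0,0,0 for degrees 0…9.
Finally multiplying by (y + y⁶), the product of all factors after the first has coefficients 0,0,1,1,1,1,1,1,1,1 for degrees 0…9.
[y⁹] = 1·1 + 1·1 + 1·1 = 3.

3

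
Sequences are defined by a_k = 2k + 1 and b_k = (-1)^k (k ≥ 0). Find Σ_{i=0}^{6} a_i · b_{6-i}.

Write out a_i and b_{6-i} for i = 0,…,6 and sum the products.
Σ = 1·1 + 3·(-1) + 5·1 + 7·(-1) + 9·1 + 11·(-1) + 13·1 = 7.

7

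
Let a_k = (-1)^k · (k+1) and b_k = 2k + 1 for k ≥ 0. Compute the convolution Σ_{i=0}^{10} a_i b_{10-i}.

6

The convolution is the x^10 coefficient of A(x)B(x).
Σ = 1·21 − 2·19 + 3·17 − 4·15 + 5·13 − 6·11 + 7·9 − 8·7 + 9·5 − 10·3 + 11·1 = 6.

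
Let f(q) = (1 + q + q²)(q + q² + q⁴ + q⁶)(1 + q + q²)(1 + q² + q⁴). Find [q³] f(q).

(1 + q + q²) has coefficients 1,1,1 for degrees 0…2.
(q + q² + q⁴ + q⁶) has coefficients 0,1,1,0 for degrees 0…3.
Multiplying by (1 + q + q²) gives running coefficients 0,1,2,2 for degrees 0…3.
Finally multiplying by (1 + q² + q⁴), the product of all factors after the first has coefficients 0,1,2,3 for degrees 0…3.
[q³] = 1·3 + 1·2 + 1·1 = 6.

6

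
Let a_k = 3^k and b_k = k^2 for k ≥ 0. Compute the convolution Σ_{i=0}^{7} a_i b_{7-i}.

3244

Write out a_i and b_{7-i} for i = 0,…,7 and sum the products.
Σ = 1·49 + 3·36 + 9·25 + 27·16 + 81·9 + 243·4 + 729·1 + 2187·0 = 3244.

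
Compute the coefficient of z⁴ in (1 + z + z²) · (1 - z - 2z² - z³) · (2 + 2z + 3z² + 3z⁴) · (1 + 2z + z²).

-42

(1 + z + z²) has coefficients 1,1,1 for degrees 0…2.
(1 - z - 2z² - z³) has coefficients 1,-1,-2,-1,0 for degrees 0…4.
Multiplying by (2 + 2z + 3z² + 3z⁴) gives running coefficients 2,0,-3,-9,-5 for degrees 0…4.
Finally multiplying by (1 + 2z + z²), the product of all factors after the first has coefficients 2,4,-1,-15,-26 for degrees 0…4.
[z⁴] = 1·(-26) + 1·(-15) + 1·(-1) = -42.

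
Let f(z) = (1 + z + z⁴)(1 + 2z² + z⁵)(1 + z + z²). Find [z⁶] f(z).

(1 + z + z⁴) has coefficients 1,1,0,0,1 for degrees 0…4.
(1 + 2z² + z⁵) has coefficients 1,0,2,0,0,1,0 for degrees 0…6.
Finally multiplying by (1 + z + z²), the product of all factors after the first has coefficients 1,1,3,2,2,1,1 for degrees 0…6.
[z⁶] = 1·1 + 1·1 + 1·3 = 5.

5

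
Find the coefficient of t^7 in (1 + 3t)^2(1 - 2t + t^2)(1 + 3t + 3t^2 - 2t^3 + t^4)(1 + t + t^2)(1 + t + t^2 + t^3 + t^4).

-46

(1 + 3t)^2 has coefficients 1,6,9 for degrees 0…2.
(1 - 2t + t^2) has coefficients 1,-2,1,0,0,0,0,0 for degrees 0…7.
Multiplying by (1 + 3t + 3t^2 - 2t^3 + t^4) gives running coefficients 1,1,-2,-5,8,-4,1,0 for degrees 0…7.
Multiplying by (1 + t + t^2) gives running coefficients 1,2,0,-6,1,-1,5,-3 for degrees 0…7.
Finally multiplying by (1 + t + t^2 + t^3 + t^4), the product of all factors after the first has coefficients 1,3,3,-3,-2,-4,-1,-4 for degrees 0…7.
[t^7] = 1·(-4) + 6·(-1) + 9·(-4) = -46.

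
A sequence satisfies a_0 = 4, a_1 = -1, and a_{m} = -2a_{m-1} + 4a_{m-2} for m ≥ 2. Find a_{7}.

-4928

The ordinary generating function has denominator 1 + 2q - 4q^2.
Iterating the recurrence: a_0,…,a_{7} = 4, -1, 18, -40, 152, -464, 1536, -4928.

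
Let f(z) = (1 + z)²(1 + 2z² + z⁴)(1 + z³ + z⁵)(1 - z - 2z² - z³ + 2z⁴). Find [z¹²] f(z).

(1 + z)² has coefficients 1,2,1 for degrees 0…2.
(1 + 2z² + z⁴) has coefficients 1,0,2,0,1,0,0,0,0,0,0,0,0 for degrees 0…12.
Multiplying by (1 + z³ + z⁵) gives running coefficients 1,0,2,1,1,3,0,3,0,1,0,0,0 for degrees 0…12.
Finally multiplying by (1 - z - 2z² - z³ + 2z⁴), the product of all factors after the first has coefficients 1,-1,0,-2,-2,-2,-2,-2,-4,1,-4,4,-1 for degrees 0…12.
[z¹²] = 1·(-1) + 2·4 + 1·(-4) = 3.

3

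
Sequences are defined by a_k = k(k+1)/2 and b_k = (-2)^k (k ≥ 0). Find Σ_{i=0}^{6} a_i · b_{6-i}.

Write out a_i and b_{6-i} for i = 0,…,6 and sum the products.
Σ = 0·64 + 1·(-32) + 3·16 + 6·(-8) + 10·4 + 15·(-2) + 21·1 = -1.

-1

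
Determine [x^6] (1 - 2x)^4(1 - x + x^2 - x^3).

48

(1 - 2x)^4 has coefficients 1,-8,24,-32,16 for degrees 0…4.
(1 - x + x^2 - x^3) has coefficients 1,-1,1,-1,0,0,0 for degrees 0…6.
[x^6] = 1·0 − 8·0 + 24·0 − 32·(-1) + 16·1 = 48.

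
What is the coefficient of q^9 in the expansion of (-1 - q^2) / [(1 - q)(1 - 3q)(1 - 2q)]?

-95856

Partial fractions give a closed form: a_n = (-1)·1^n + (-5)·3^n + (5)·2^n.
At n = 9: a_9 = -95856.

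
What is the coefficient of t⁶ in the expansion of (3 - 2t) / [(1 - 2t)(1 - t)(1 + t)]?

Partial fractions give a closed form: a_n = (8/3)·2^n + (-1/2)·1^n + (5/6)·(-1)^n.
At n = 6: a_6 = 171.

171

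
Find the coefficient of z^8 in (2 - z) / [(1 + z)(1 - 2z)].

The denominator gives the recurrence a_n = a_(n−1) + 2a_(n−2) for n ≥ 2; the numerator fixes a_0 = 2, a_1 = 1.
Iterating: 2, 1, 5, 7, 17, 31, 65, 127, 257, so a_8 = 257.

257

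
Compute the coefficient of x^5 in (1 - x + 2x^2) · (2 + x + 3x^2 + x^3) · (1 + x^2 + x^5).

(1 - x + 2x^2) has coefficients 1,-1,2 for degrees 0…2.
(2 + x + 3x^2 + x^3) has coefficients 2,1,3,1,0,0 for degrees 0…5.
Finally multiplying by (1 + x^2 + x^5), the product of all factors after the first has coefficients 2,1,5,2,3,3 for degrees 0…5.
[x^5] = 1·3 − 1·3 + 2·2 = 4.

4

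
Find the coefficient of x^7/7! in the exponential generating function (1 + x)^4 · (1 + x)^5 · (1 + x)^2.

The EGF product rule gives c_7 = Σ_{k_1+k_2+k_3=7} C(7; k_1,k_2,k_3) · ∏ g_i(k_i), where (1+x)^4 gives the falling factorial (4)_k; (1+x)^5 gives the falling factorial (5)_k; (1+x)^2 gives the falling factorial (2)_k.
g_1(k) for k = 0…7: 1, 4, 12, 24, 24, 0, 0, 0.
g_2(k) for k = 0…7: 1, 5, 20, 60, 120, 120, 0, 0.
g_3(k) for k = 0…7: 1, 2, 2, 0, 0, 0, 0, 0.
First combine the last two factors: h(k) = Σ_j C(k,j)·g_2(j)·g_3(k−j) for k = 0…7: 1, 7, 42, 210, 840, 2520, 5040, 5040.
c_7 = Σ_k C(7,k)·g_1(k)·h(7−k) = 1·1·5040 + 7·4·5040 + 21·12·2520 + 35·24·840 + 35·24·210 = 5040 + 141120 + 635040 + 705600 + 176400 = 1663200.

1663200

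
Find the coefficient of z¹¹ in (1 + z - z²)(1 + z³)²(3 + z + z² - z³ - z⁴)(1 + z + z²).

-2

(1 + z - z²) has coefficients 1,1,-1 for degrees 0…2.
(1 + z³)² has coefficients 1,0,0,2,0,0,1,0,0,0,0,0 for degrees 0…11.
Multiplying by (3 + z + z² - z³ - z⁴) gives running coefficients 3,1,1,5,1,2,1,-1,1,-1,-1,0 for degrees 0…11.
Finally multiplying by (1 + z + z²), the product of all factors after the first has coefficients 3,4,5,7,7,8,4,2,1,-1,-1,-2 for degrees 0…11.
[z¹¹] = 1·(-2) + 1·(-1) − 1·(-1) = -2.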